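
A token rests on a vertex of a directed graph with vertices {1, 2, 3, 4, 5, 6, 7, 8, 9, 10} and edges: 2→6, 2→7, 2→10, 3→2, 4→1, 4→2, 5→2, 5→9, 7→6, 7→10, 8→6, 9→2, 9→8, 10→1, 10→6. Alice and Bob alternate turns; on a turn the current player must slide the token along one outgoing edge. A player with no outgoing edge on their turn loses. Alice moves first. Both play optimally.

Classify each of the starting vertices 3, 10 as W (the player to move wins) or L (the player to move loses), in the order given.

3: L, 10: W

Use the standard recursion: the mover loses at a terminal position; elsewhere, the mover wins exactly when some move hands the opponent an L position.
Every edge goes from a vertex to one that appears earlier in the order 1, 6, 10, 7, 8, 2, 9, 5, 3, 4, so processing vertices in that order labels each vertex after all of its successors.
1: no outgoing edge → L
6: no outgoing edge → L
10: can move to 6, which is L ⇒ W
7: can move to 6, which is L ⇒ W
8: can move to 6, which is L ⇒ W
2: can move to 6, which is L ⇒ W
9: moves to 2(W), 8(W); every one is W ⇒ L
5: can move to 9, which is L ⇒ W
3: the only move is to 2(W), a W ⇒ L
4: can move to 1, which is L ⇒ W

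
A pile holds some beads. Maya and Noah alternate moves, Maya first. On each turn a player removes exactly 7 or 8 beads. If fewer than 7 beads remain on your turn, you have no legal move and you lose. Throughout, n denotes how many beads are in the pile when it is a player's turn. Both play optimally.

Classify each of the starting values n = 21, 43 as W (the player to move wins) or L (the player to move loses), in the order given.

Positions with no move are L. A position that does have a move is losing for the player to move precisely when every available move leads to a winning position for the opponent. Fill in the labels:
n=0: no move → L
n=1: no move → L
n=2: no move → L
n=3: no move → L
n=4: no move → L
n=5: no move → L
n=6: no move → L
n=7: can move to 0, which is L ⇒ W
n=8: can move to 1, which is L ⇒ W
n=9: can move to 2, which is L ⇒ W
n=10: can move to 3, which is L ⇒ W
n=11: can move to 4, which is L ⇒ W
n=12: can move to 5, which is L ⇒ W
n=13: can move to 6, which is L ⇒ W
n=14: can move to 6, which is L ⇒ W
n=15: moves to 8(W), 7(W); every one is W ⇒ L
n=16: moves to 9(W), 8(W); every one is W ⇒ L
n=17: moves to 10(W), 9(W); every one is W ⇒ L
n=18: moves to 11(W), 10(W); every one is W ⇒ L
n=19: moves to 12(W), 11(W); every one is W ⇒ L
n=20: moves to 13(W), 12(W); every one is W ⇒ L
n=21: moves to 14(W), 13(W); every one is W ⇒ L
n=22: can move to 15, which is L ⇒ W
n=23: can move to 16, which is L ⇒ W
n=24: can move to 17, which is L ⇒ W
n=25: can move to 18, which is L ⇒ W
n=26: can move to 19, which is L ⇒ W
n=27: can move to 20, which is L ⇒ W
n=28: can move to 21, which is L ⇒ W
n=29: can move to 21, which is L ⇒ W
n=30: moves to 23(W), 22(W); every one is W ⇒ L
n=31: moves to 24(W), 23(W); every one is W ⇒ L
n=32: moves to 25(W), 24(W); every one is W ⇒ L
n=33: moves to 26(W), 25(W); every one is W ⇒ L
n=34: moves to 27(W), 26(W); every one is W ⇒ L
n=35: moves to 28(W), 27(W); every one is W ⇒ L
n=36: moves to 29(W), 28(W); every one is W ⇒ L
n=37: can move to 30, which is L ⇒ W
n=38: can move to 31, which is L ⇒ W
n=39: can move to 32, which is L ⇒ W
n=40: can move to 33, which is L ⇒ W
n=41: can move to 34, which is L ⇒ W
n=42: can move to 35, which is L ⇒ W
n=43: can move to 36, which is L ⇒ W

21: L, 43: W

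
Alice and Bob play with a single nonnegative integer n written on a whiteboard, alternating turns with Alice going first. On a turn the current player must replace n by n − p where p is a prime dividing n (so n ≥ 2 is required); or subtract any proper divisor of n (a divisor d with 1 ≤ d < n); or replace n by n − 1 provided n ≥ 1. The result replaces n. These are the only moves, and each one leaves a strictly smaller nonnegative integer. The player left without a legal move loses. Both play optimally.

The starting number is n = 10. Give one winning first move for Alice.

Move to 9.

Positions with no move are L. A position that does have a move is losing for the player to move precisely when every available move leads to a winning position for the opponent. Fill in the labels:
n=0: no move → L
n=1: reaches L-position 0 → W
n=2: reaches L-position 0 → W
n=3: reaches L-position 0 → W
n=4: only reaches 2(W), 3(W), all W → L
n=5: reaches L-position 0 → W
n=6: reaches L-position 4 → W
n=7: reaches L-position 0 → W
n=8: reaches L-position 4 → W
n=9: only reaches 6(W), 8(W), all W → L
n=10: reaches L-position 9 → W
From 10, the L positions reachable in one move are: 9.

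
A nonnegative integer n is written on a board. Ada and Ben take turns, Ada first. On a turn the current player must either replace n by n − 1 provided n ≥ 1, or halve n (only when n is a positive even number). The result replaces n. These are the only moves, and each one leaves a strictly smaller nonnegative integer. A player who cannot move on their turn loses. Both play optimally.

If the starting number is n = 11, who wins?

Ben wins.

Label each position W (a win for the player to move) or L (a loss). A position with no legal move is L; any other position is W exactly when some move reaches an L, and L when every move reaches a W.
n=0: no move → L
n=1: W (go to 0, an L position)
n=2: L (sole option 1(W) is W)
n=3: W (go to 2, an L position)
n=4: W (go to 2, an L position)
n=5: L (sole option 4(W) is W)
n=6: W (go to 5, an L position)
n=7: L (sole option 6(W) is W)
n=8: W (go to 7, an L position)
n=9: L (sole option 8(W) is W)
n=10: W (go to 5, an L position)
n=11: L (sole option 10(W) is W)
The starting position 11 is L: whatever Ada does, the opponent receives a W position.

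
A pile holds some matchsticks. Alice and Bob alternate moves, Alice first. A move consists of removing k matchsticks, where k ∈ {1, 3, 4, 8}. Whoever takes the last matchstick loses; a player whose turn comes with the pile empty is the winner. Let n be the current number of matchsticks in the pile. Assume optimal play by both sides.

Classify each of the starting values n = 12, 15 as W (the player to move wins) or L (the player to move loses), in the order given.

12: W, 15: L

Classify positions by backward induction: terminal positions (no move available) are W. From any other position, the mover wins iff some move reaches an L.
n=0: no move; the opponent has just taken the last matchstick and therefore loses → W
n=1: only reaches 0(W), which is W → L
n=2: reaches L-position 1 → W
n=3: only reaches 2(W), 0(W), all W → L
n=4: reaches L-position 3 → W
n=5: reaches L-position 1 → W
n=6: reaches L-position 3 → W
n=7: reaches L-position 3 → W
n=8: only reaches 7(W), 5(W), 4(W), 0(W), all W → L
n=9: reaches L-position 8 → W
n=10: only reaches 9(W), 7(W), 6(W), 2(W), all W → L
n=11: reaches L-position 10 → W
n=12: reaches L-position 8 → W
n=13: reaches L-position 10 → W
n=14: reaches L-position 10 → W
n=15: only reaches 14(W), 12(W), 11(W), 7(W), all W → L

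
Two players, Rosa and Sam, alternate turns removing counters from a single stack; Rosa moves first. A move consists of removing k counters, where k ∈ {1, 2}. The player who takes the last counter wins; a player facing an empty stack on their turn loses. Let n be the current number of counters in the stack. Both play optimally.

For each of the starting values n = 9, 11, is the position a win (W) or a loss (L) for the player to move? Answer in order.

9: L, 11: W

Work bottom-up. With no move the player to move loses. Otherwise the position is W if at least one move leads to an L position for the opponent, and L if every move leads to a W.
n=0: no move → L
n=1: W (go to 0, an L position)
n=2: W (go to 0, an L position)
n=3: L (options 2(W), 1(W) are all W)
n=4: W (go to 3, an L position)
n=5: W (go to 3, an L position)
n=6: L (options 5(W), 4(W) are all W)
n=7: W (go to 6, an L position)
n=8: W (go to 6, an L position)
n=9: L (options 8(W), 7(W) are all W)
n=10: W (go to 9, an L position)
n=11: W (go to 9, an L position)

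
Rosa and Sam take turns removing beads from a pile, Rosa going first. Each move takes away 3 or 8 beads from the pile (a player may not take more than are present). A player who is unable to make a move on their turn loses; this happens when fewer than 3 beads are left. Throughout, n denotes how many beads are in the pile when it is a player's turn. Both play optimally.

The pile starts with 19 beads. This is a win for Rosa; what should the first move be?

Remove 8, leaving 11.

Build the W/L table. Terminal = L. A non-terminal position is W if it has a move to some L; otherwise it is L.
n=0: no move → L
n=1: no move → L
n=2: no move → L
n=3: reaches L-position 0 → W
n=4: reaches L-position 1 → W
n=5: reaches L-position 2 → W
n=6: only reaches 3(W), which is W → L
n=7: only reaches 4(W), which is W → L
n=8: reaches L-position 0 → W
n=9: reaches L-position 6 → W
n=10: reaches L-position 7 → W
n=11: only reaches 8(W), 3(W), all W → L
n=12: only reaches 9(W), 4(W), all W → L
n=13: only reaches 10(W), 5(W), all W → L
n=14: reaches L-position 11 → W
n=15: reaches L-position 12 → W
n=16: reaches L-position 13 → W
n=17: only reaches 14(W), 9(W), all W → L
n=18: only reaches 15(W), 10(W), all W → L
n=19: reaches L-position 11 → W
From 19, the L positions reachable in one move are: 11.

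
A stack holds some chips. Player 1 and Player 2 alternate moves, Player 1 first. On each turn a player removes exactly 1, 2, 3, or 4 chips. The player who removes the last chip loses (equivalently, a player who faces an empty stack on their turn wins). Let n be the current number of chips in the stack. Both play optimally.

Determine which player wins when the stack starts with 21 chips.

Player 2 wins.

Classify positions by backward induction: terminal positions (no move available) are W. From any other position, the mover wins iff some move reaches an L.
n=0: no move; the opponent has just taken the last chip and therefore loses → W
n=1: →0(W) only, which is W, so L
n=2: →1(L), so W
n=3: →1(L), so W
n=4: →1(L), so W
n=5: →1(L), so W
n=6: →5(W), 4(W), 3(W), 2(W) — all W, so L
n=7: →6(L), so W
n=8: →6(L), so W
n=9: →6(L), so W
n=10: →6(L), so W
n=11: →10(W), 9(W), 8(W), 7(W) — all W, so L
n=12: →11(L), so W
n=13: →11(L), so W
n=14: →11(L), so W
n=15: →11(L), so W
n=16: →15(W), 14(W), 13(W), 12(W) — all W, so L
n=17: →16(L), so W
n=18: →16(L), so W
n=19: →16(L), so W
n=20: →16(L), so W
n=21: →20(W), 19(W), 18(W), 17(W) — all W, so L
Every move from 21 reaches a W position, so the mover loses.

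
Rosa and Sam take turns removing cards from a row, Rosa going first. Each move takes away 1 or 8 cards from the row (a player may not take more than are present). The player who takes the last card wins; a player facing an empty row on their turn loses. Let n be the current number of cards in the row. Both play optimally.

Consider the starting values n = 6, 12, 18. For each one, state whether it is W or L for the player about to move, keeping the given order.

Compute win/loss labels from the base case upward. A position with no move is L. Any other position is W if it can reach an L in one move, else L.
n=0: no move → L
n=1: can move to 0, which is L ⇒ W
n=2: the only move is to 1(W), a W ⇒ L
n=3: can move to 2, which is L ⇒ W
n=4: the only move is to 3(W), a W ⇒ L
n=5: can move to 4, which is L ⇒ W
n=6: the only move is to 5(W), a W ⇒ L
n=7: can move to 6, which is L ⇒ W
n=8: can move to 0, which is L ⇒ W
n=9: moves to 8(W), 1(W); every one is W ⇒ L
n=10: can move to 9, which is L ⇒ W
n=11: moves to 10(W), 3(W); every one is W ⇒ L
n=12: can move to 11, which is L ⇒ W
n=13: moves to 12(W), 5(W); every one is W ⇒ L
n=14: can move to 13, which is L ⇒ W
n=15: moves to 14(W), 7(W); every one is W ⇒ L
n=16: can move to 15, which is L ⇒ W
n=17: can move to 9, which is L ⇒ W
n=18: moves to 17(W), 10(W); every one is W ⇒ L

6: L, 12: W, 18: L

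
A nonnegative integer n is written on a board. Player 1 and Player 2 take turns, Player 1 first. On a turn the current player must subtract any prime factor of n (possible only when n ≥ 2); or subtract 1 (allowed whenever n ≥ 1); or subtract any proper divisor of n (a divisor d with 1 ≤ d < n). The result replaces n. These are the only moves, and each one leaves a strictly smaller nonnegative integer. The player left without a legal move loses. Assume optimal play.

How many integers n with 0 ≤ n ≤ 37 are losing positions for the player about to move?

Compute win/loss labels from the base case upward. A position with no move is L. Any other position is W if it can reach an L in one move, else L.
n=0: no move → L
n=1: can move to 0, which is L ⇒ W
n=2: can move to 0, which is L ⇒ W
n=3: can move to 0, which is L ⇒ W
n=4: moves to 2(W), 3(W); every one is W ⇒ L
n=5: can move to 0, which is L ⇒ W
n=6: can move to 4, which is L ⇒ W
n=7: can move to 0, which is L ⇒ W
n=8: can move to 4, which is L ⇒ W
n=9: moves to 6(W), 8(W); every one is W ⇒ L
n=10: can move to 9, which is L ⇒ W
n=11: can move to 0, which is L ⇒ W
n=12: can move to 9, which is L ⇒ W
n=13: can move to 0, which is L ⇒ W
n=14: moves to 7(W), 12(W), 13(W); every one is W ⇒ L
n=15: can move to 14, which is L ⇒ W
n=16: can move to 14, which is L ⇒ W
n=17: can move to 0, which is L ⇒ W
n=18: can move to 9, which is L ⇒ W
n=19: can move to 0, which is L ⇒ W
n=20: moves to 10(W), 15(W), 16(W), 18(W), 19(W); every one is W ⇒ L
n=21: can move to 14, which is L ⇒ W
n=22: can move to 20, which is L ⇒ W
n=23: can move to 0, which is L ⇒ W
n=24: can move to 20, which is L ⇒ W
n=25: can move to 20, which is L ⇒ W
n=26: moves to 13(W), 24(W), 25(W); every one is W ⇒ L
n=27: can move to 26, which is L ⇒ W
n=28: can move to 14, which is L ⇒ W
n=29: can move to 0, which is L ⇒ W
n=30: can move to 20, which is L ⇒ W
n=31: can move to 0, which is L ⇒ W
n=32: moves to 16(W), 24(W), 28(W), 30(W), 31(W); every one is W ⇒ L
n=33: can move to 32, which is L ⇒ W
n=34: can move to 32, which is L ⇒ W
n=35: moves to 28(W), 30(W), 34(W); every one is W ⇒ L
n=36: can move to 32, which is L ⇒ W
n=37: can move to 0, which is L ⇒ W
L entries with 0 ≤ n ≤ 37: n = 0, 4, 9, 14, 20, 26, 32, 35; that makes 8.

8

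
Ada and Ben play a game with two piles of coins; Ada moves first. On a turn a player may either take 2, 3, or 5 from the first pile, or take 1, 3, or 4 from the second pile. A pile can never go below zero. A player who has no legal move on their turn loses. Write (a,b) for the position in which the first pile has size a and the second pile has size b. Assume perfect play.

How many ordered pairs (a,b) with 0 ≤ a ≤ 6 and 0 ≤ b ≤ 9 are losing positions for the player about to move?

Build the W/L table. Terminal = L. A non-terminal position is W if it has a move to some L; otherwise it is L.
Every move lowers a or b (never raises either), so fill the grid row by row in increasing a, and left to right within a row: each cell's successors are then already labelled.
      b=0  b=1  b=2  b=3  b=4  b=5  b=6  b=7  b=8  b=9
a=0:    L    W    L    W    W    W    W    L    W    L
a=1:    L    W    L    W    W    W    W    L    W    L
a=2:    W    L    W    L    W    W    W    W    L    W
a=3:    W    L    W    L    W    W    W    W    L    W
a=4:    W    W    W    W    L    W    L    W    W    W
a=5:    W    W    W    W    L    W    L    W    W    W
a=6:    W    W    W    W    W    L    W    W    W    W
Cells with no legal move (terminal, hence L): (0,0), (1,0).
The remaining L cells, each justified by listing all of its moves:
(0,2): the only move is to (0,1)(W), a W ⇒ L
(0,7): moves to (0,6)(W), (0,4)(W), (0,3)(W); every one is W ⇒ L
(0,9): moves to (0,8)(W), (0,6)(W), (0,5)(W); every one is W ⇒ L
(1,2): the only move is to (1,1)(W), a W ⇒ L
(1,7): moves to (1,6)(W), (1,4)(W), (1,3)(W); every one is W ⇒ L
(1,9): moves to (1,8)(W), (1,6)(W), (1,5)(W); every one is W ⇒ L
(2,1): moves to (0,1)(W), (2,0)(W); every one is W ⇒ L
(2,3): moves to (0,3)(W), (2,2)(W), (2,0)(W); every one is W ⇒ L
(2,8): moves to (0,8)(W), (2,7)(W), (2,5)(W), (2,4)(W); every one is W ⇒ L
(3,1): moves to (1,1)(W), (0,1)(W), (3,0)(W); every one is W ⇒ L
(3,3): moves to (1,3)(W), (0,3)(W), (3,2)(W), (3,0)(W); every one is W ⇒ L
(3,8): moves to (1,8)(W), (0,8)(W), (3,7)(W), (3,5)(W), (3,4)(W); every one is W ⇒ L
(4,4): moves to (2,4)(W), (1,4)(W), (4,3)(W), (4,1)(W), (4,0)(W); every one is W ⇒ L
(4,6): moves to (2,6)(W), (1,6)(W), (4,5)(W), (4,3)(W), (4,2)(W); every one is W ⇒ L
(5,4): moves to (3,4)(W), (2,4)(W), (0,4)(W), (5,3)(W), (5,1)(W), (5,0)(W); every one is W ⇒ L
(5,6): moves to (3,6)(W), (2,6)(W), (0,6)(W), (5,5)(W), (5,3)(W), (5,2)(W); every one is W ⇒ L
(6,5): moves to (4,5)(W), (3,5)(W), (1,5)(W), (6,4)(W), (6,2)(W), (6,1)(W); every one is W ⇒ L
Every other cell has at least one move into one of the L cells above, so it is W.
L cells per row: a=0: 4, a=1: 4, a=2: 3, a=3: 3, a=4: 2, a=5: 2, a=6: 1; total 19.

19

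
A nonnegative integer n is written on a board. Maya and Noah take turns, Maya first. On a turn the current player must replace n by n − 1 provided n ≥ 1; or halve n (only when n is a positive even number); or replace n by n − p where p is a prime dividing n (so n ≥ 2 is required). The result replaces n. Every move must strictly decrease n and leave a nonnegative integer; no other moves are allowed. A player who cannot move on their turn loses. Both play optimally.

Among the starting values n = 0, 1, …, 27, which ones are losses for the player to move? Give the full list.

Label each position W (a win for the player to move) or L (a loss). A position with no legal move is L; any other position is W exactly when some move reaches an L, and L when every move reaches a W.
n=0: no move → L
n=1: can move to 0, which is L ⇒ W
n=2: can move to 0, which is L ⇒ W
n=3: can move to 0, which is L ⇒ W
n=4: moves to 2(W), 3(W); every one is W ⇒ L
n=5: can move to 0, which is L ⇒ W
n=6: can move to 4, which is L ⇒ W
n=7: can move to 0, which is L ⇒ W
n=8: can move to 4, which is L ⇒ W
n=9: moves to 6(W), 8(W); every one is W ⇒ L
n=10: can move to 9, which is L ⇒ W
n=11: can move to 0, which is L ⇒ W
n=12: can move to 9, which is L ⇒ W
n=13: can move to 0, which is L ⇒ W
n=14: moves to 7(W), 12(W), 13(W); every one is W ⇒ L
n=15: can move to 14, which is L ⇒ W
n=16: can move to 14, which is L ⇒ W
n=17: can move to 0, which is L ⇒ W
n=18: can move to 9, which is L ⇒ W
n=19: can move to 0, which is L ⇒ W
n=20: moves to 10(W), 15(W), 18(W), 19(W); every one is W ⇒ L
n=21: can move to 14, which is L ⇒ W
n=22: can move to 20, which is L ⇒ W
n=23: can move to 0, which is L ⇒ W
n=24: moves to 12(W), 21(W), 22(W), 23(W); every one is W ⇒ L
n=25: can move to 20, which is L ⇒ W
n=26: can move to 24, which is L ⇒ W
n=27: can move to 24, which is L ⇒ W
Reading off the rows marked L gives the requested list; there are 6 such values of n.

0, 4, 9, 14, 20, 24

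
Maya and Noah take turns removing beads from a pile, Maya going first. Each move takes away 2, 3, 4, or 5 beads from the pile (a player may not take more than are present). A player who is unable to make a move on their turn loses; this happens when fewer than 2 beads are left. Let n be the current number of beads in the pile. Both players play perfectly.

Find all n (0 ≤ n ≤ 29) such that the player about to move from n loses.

Label each position W (a win for the player to move) or L (a loss). A position with no legal move is L; any other position is W exactly when some move reaches an L, and L when every move reaches a W.
n=0: no move → L
n=1: no move → L
n=2: can move to 0, which is L ⇒ W
n=3: can move to 1, which is L ⇒ W
n=4: can move to 1, which is L ⇒ W
n=5: can move to 1, which is L ⇒ W
n=6: can move to 1, which is L ⇒ W
n=7: moves to 5(W), 4(W), 3(W), 2(W); every one is W ⇒ L
n=8: moves to 6(W), 5(W), 4(W), 3(W); every one is W ⇒ L
n=9: can move to 7, which is L ⇒ W
n=10: can move to 8, which is L ⇒ W
n=11: can move to 8, which is L ⇒ W
n=12: can move to 8, which is L ⇒ W
n=13: can move to 8, which is L ⇒ W
n=14: moves to 12(W), 11(W), 10(W), 9(W); every one is W ⇒ L
n=15: moves to 13(W), 12(W), 11(W), 10(W); every one is W ⇒ L
n=16: can move to 14, which is L ⇒ W
n=17: can move to 15, which is L ⇒ W
n=18: can move to 15, which is L ⇒ W
n=19: can move to 15, which is L ⇒ W
n=20: can move to 15, which is L ⇒ W
n=21: moves to 19(W), 18(W), 17(W), 16(W); every one is W ⇒ L
n=22: moves to 20(W), 19(W), 18(W), 17(W); every one is W ⇒ L
n=23: can move to 21, which is L ⇒ W
n=24: can move to 22, which is L ⇒ W
n=25: can move to 22, which is L ⇒ W
n=26: can move to 22, which is L ⇒ W
n=27: can move to 22, which is L ⇒ W
n=28: moves to 26(W), 25(W), 24(W), 23(W); every one is W ⇒ L
n=29: moves to 27(W), 26(W), 25(W), 24(W); every one is W ⇒ L
Reading off the rows marked L gives the requested list; there are 10 such values of n.

0, 1, 7, 8, 14, 15, 21, 22, 28, 29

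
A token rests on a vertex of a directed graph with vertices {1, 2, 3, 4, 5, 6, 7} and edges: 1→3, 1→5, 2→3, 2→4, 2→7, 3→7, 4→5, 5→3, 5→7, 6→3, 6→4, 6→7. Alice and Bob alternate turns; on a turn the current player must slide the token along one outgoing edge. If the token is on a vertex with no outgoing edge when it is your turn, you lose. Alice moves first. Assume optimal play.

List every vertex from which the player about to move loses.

Build the W/L table. Terminal = L. A non-terminal position is W if it has a move to some L; otherwise it is L.
Every edge goes from a vertex to one that appears earlier in the order 7, 3, 5, 4, 2, 6, 1, so processing vertices in that order labels each vertex after all of its successors.
7: no outgoing edge → L
3: →7(L), so W
5: →7(L), so W
4: →5(W) only, which is W, so L
2: →4(L), so W
6: →4(L), so W
1: →5(W), 3(W) — all W, so L
Reading off the rows marked L gives the requested list; there are 3 such vertices.

1, 4, 7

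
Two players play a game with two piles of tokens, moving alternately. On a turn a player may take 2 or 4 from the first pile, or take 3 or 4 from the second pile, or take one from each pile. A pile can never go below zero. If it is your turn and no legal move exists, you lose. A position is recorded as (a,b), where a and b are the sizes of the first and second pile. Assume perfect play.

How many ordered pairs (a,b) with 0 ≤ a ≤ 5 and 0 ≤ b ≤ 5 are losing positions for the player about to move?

Classify positions by backward induction: terminal positions (no move available) are L. From any other position, the mover wins iff some move reaches an L.
Every move lowers a or b (never raises either), so fill the grid row by row in increasing a, and left to right within a row: each cell's successors are then already labelled.
      b=0  b=1  b=2  b=3  b=4  b=5
a=0:    L    L    L    W    W    W
a=1:    L    W    W    W    W    L
a=2:    W    W    W    L    L    L
a=3:    W    L    L    L    W    W
a=4:    W    W    W    W    W    W
a=5:    W    W    W    W    L    W
Cells with no legal move (terminal, hence L): (0,0), (0,1), (0,2), (1,0).
The remaining L cells, each justified by listing all of its moves:
(1,5): only reaches (1,2)(W), (1,1)(W), (0,4)(W), all W → L
(2,3): only reaches (0,3)(W), (2,0)(W), (1,2)(W), all W → L
(2,4): only reaches (0,4)(W), (2,1)(W), (2,0)(W), (1,3)(W), all W → L
(2,5): only reaches (0,5)(W), (2,2)(W), (2,1)(W), (1,4)(W), all W → L
(3,1): only reaches (1,1)(W), (2,0)(W), all W → L
(3,2): only reaches (1,2)(W), (2,1)(W), all W → L
(3,3): only reaches (1,3)(W), (3,0)(W), (2,2)(W), all W → L
(5,4): only reaches (3,4)(W), (1,4)(W), (5,1)(W), (5,0)(W), (4,3)(W), all W → L
Every other cell has at least one move into one of the L cells above, so it is W.
L cells per row: a=0: 3, a=1: 2, a=2: 3, a=3: 3, a=4: 0, a=5: 1; total 12.

12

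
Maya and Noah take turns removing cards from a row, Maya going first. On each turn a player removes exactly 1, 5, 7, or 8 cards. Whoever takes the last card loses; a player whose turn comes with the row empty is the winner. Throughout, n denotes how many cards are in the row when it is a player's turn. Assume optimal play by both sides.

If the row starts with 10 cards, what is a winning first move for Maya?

Remove 5, leaving 5.

Work bottom-up. With no move the player to move wins. Otherwise the position is W if at least one move leads to an L position for the opponent, and L if every move leads to a W.
n=0: no move; the opponent has just taken the last card and therefore loses → W
n=1: the only move is to 0(W), a W ⇒ L
n=2: can move to 1, which is L ⇒ W
n=3: the only move is to 2(W), a W ⇒ L
n=4: can move to 3, which is L ⇒ W
n=5: moves to 4(W), 0(W); every one is W ⇒ L
n=6: can move to 5, which is L ⇒ W
n=7: moves to 6(W), 2(W), 0(W); every one is W ⇒ L
n=8: can move to 7, which is L ⇒ W
n=9: can move to 1, which is L ⇒ W
n=10: can move to 5, which is L ⇒ W
From 10, the L positions reachable in one move are: 5, 3. Any move reaching one of these is winning.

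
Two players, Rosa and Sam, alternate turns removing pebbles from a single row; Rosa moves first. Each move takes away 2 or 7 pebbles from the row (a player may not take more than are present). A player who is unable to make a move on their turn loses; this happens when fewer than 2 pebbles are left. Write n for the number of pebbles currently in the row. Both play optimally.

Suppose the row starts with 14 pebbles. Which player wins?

Compute win/loss labels from the base case upward. A position with no move is L. Any other position is W if it can reach an L in one move, else L.
n=0: no move → L
n=1: no move → L
n=2: W (go to 0, an L position)
n=3: W (go to 1, an L position)
n=4: L (sole option 2(W) is W)
n=5: L (sole option 3(W) is W)
n=6: W (go to 4, an L position)
n=7: W (go to 5, an L position)
n=8: W (go to 1, an L position)
n=9: L (options 7(W), 2(W) are all W)
n=10: L (options 8(W), 3(W) are all W)
n=11: W (go to 9, an L position)
n=12: W (go to 10, an L position)
n=13: L (options 11(W), 6(W) are all W)
n=14: L (options 12(W), 7(W) are all W)
The starting position 14 is L: whatever Rosa does, the opponent receives a W position.

Sam wins.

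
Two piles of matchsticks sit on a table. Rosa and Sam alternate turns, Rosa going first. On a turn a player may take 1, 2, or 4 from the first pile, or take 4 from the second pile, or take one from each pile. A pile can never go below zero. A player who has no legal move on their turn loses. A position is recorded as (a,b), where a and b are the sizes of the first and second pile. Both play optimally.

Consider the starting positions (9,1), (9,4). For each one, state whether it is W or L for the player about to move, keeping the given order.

(9,1): L, (9,4): W

Build the W/L table. Terminal = L. A non-terminal position is W if it has a move to some L; otherwise it is L.
No move ever increases a pile, so every position that can arise here has a ≤ 9 and b ≤ 4; it is enough to label the cells with 0 ≤ a ≤ 9 and 0 ≤ b ≤ 4.
Every move lowers a or b (never raises either), so fill the grid row by row in increasing a, and left to right within a row: each cell's successors are then already labelled.
      b=0  b=1  b=2  b=3  b=4
a=0:    L    L    L    L    W
a=1:    W    W    W    W    W
a=2:    W    W    W    W    L
a=3:    L    L    L    L    W
a=4:    W    W    W    W    W
a=5:    W    W    W    W    L
a=6:    L    L    L    L    W
a=7:    W    W    W    W    W
a=8:    W    W    W    W    L
a=9:    L    L    L    L    W
Cells with no legal move (terminal, hence L): (0,0), (0,1), (0,2), (0,3).
The remaining L cells, each justified by listing all of its moves:
(2,4): →(1,4)(W), (0,4)(W), (2,0)(W), (1,3)(W) — all W, so L
(3,0): →(2,0)(W), (1,0)(W) — all W, so L
(3,1): →(2,1)(W), (1,1)(W), (2,0)(W) — all W, so L
(3,2): →(2,2)(W), (1,2)(W), (2,1)(W) — all W, so L
(3,3): →(2,3)(W), (1,3)(W), (2,2)(W) — all W, so L
(5,4): →(4,4)(W), (3,4)(W), (1,4)(W), (5,0)(W), (4,3)(W) — all W, so L
(6,0): →(5,0)(W), (4,0)(W), (2,0)(W) — all W, so L
(6,1): →(5,1)(W), (4,1)(W), (2,1)(W), (5,0)(W) — all W, so L
(6,2): →(5,2)(W), (4,2)(W), (2,2)(W), (5,1)(W) — all W, so L
(6,3): →(5,3)(W), (4,3)(W), (2,3)(W), (5,2)(W) — all W, so L
(8,4): →(7,4)(W), (6,4)(W), (4,4)(W), (8,0)(W), (7,3)(W) — all W, so L
(9,0): →(8,0)(W), (7,0)(W), (5,0)(W) — all W, so L
(9,1): →(8,1)(W), (7,1)(W), (5,1)(W), (8,0)(W) — all W, so L
(9,2): →(8,2)(W), (7,2)(W), (5,2)(W), (8,1)(W) — all W, so L
(9,3): →(8,3)(W), (7,3)(W), (5,3)(W), (8,2)(W) — all W, so L
Every other cell has at least one move into one of the L cells above, so it is W.
(9,1): one of the L cells justified above, so L
(9,4): the move to (8,4) reaches an L cell, so W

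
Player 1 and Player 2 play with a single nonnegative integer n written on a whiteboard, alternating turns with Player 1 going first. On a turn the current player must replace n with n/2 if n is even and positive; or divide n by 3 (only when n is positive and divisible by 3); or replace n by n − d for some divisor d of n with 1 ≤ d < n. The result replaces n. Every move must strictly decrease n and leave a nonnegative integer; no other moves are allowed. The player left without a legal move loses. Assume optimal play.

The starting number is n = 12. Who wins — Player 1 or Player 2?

Classify positions by backward induction: terminal positions (no move available) are L. From any other position, the mover wins iff some move reaches an L.
n=0: no move → L
n=1: no move → L
n=2: reaches L-position 1 → W
n=3: reaches L-position 1 → W
n=4: only reaches 2(W), 3(W), all W → L
n=5: reaches L-position 4 → W
n=6: reaches L-position 4 → W
n=7: only reaches 6(W), which is W → L
n=8: reaches L-position 4 → W
n=9: only reaches 3(W), 6(W), 8(W), all W → L
n=10: reaches L-position 9 → W
n=11: only reaches 10(W), which is W → L
n=12: reaches L-position 4 → W
The starting position 12 is W: Player 1 should move to 4, handing over an L position.

Player 1 wins.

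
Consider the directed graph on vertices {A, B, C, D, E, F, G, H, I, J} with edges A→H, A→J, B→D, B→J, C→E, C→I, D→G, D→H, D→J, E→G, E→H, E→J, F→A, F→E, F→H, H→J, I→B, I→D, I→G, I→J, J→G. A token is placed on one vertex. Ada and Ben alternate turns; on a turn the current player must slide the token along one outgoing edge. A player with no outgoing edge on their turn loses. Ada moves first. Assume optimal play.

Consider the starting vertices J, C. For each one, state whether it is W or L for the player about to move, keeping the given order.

Compute win/loss labels from the base case upward. A position with no move is L. Any other position is W if it can reach an L in one move, else L.
Every edge goes from a vertex to one that appears earlier in the order G, J, H, D, B, I, E, A, C, F, so processing vertices in that order labels each vertex after all of its successors.
G: no outgoing edge → L
J: →G(L), so W
H: →J(W) only, which is W, so L
D: →H(L), so W
B: →D(W), J(W) — all W, so L
I: →B(L), so W
E: →H(L), so W
A: →H(L), so W
C: →E(W), I(W) — all W, so L
F: →H(L), so W

J: W, C: L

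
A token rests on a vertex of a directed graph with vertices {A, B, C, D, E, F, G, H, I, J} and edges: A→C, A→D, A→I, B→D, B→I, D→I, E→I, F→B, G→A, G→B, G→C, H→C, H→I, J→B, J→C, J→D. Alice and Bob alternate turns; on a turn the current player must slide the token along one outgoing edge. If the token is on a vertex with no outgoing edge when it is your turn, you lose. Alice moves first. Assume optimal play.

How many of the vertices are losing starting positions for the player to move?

Work bottom-up. With no move the player to move loses. Otherwise the position is W if at least one move leads to an L position for the opponent, and L if every move leads to a W.
Every edge goes from a vertex to one that appears earlier in the order I, C, D, A, E, B, J, H, G, F, so processing vertices in that order labels each vertex after all of its successors.
I: no outgoing edge → L
C: no outgoing edge → L
D: →I(L), so W
A: →C(L), so W
E: →I(L), so W
B: →I(L), so W
J: →C(L), so W
H: →C(L), so W
G: →C(L), so W
F: →B(W) only, which is W, so L
The L vertices are C, F, I; that is 3 in all.

3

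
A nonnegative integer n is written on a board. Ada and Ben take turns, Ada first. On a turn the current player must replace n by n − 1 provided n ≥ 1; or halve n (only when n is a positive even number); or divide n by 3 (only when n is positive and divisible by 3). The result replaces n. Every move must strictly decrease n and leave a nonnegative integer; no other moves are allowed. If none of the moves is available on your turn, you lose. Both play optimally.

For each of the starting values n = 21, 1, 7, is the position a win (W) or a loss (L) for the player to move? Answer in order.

21: W, 1: W, 7: L

Classify positions by backward induction: terminal positions (no move available) are L. From any other position, the mover wins iff some move reaches an L.
n=0: no move → L
n=1: →0(L), so W
n=2: →1(W) only, which is W, so L
n=3: →2(L), so W
n=4: →2(L), so W
n=5: →4(W) only, which is W, so L
n=6: →2(L), so W
n=7: →6(W) only, which is W, so L
n=8: →7(L), so W
n=9: →3(W), 8(W) — all W, so L
n=10: →5(L), so W
n=11: →10(W) only, which is W, so L
n=12: →11(L), so W
n=13: →12(W) only, which is W, so L
n=14: →7(L), so W
n=15: →5(L), so W
n=16: →8(W), 15(W) — all W, so L
n=17: →16(L), so W
n=18: →9(L), so W
n=19: →18(W) only, which is W, so L
n=20: →19(L), so W
n=21: →7(L), so W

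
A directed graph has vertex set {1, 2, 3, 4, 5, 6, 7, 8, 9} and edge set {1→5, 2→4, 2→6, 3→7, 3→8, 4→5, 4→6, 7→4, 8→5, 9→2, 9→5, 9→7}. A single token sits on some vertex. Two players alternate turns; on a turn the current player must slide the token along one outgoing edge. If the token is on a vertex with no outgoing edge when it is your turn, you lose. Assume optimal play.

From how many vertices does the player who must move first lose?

Build the W/L table. Terminal = L. A non-terminal position is W if it has a move to some L; otherwise it is L.
Every edge goes from a vertex to one that appears earlier in the order 5, 6, 4, 8, 7, 2, 3, 1, 9, so processing vertices in that order labels each vertex after all of its successors.
5: no outgoing edge → L
6: no outgoing edge → L
4: reaches L-position 6 → W
8: reaches L-position 5 → W
7: only reaches 4(W), which is W → L
2: reaches L-position 6 → W
3: reaches L-position 7 → W
1: reaches L-position 5 → W
9: reaches L-position 7 → W
The L vertices are 5, 6, 7; that is 3 in all.

3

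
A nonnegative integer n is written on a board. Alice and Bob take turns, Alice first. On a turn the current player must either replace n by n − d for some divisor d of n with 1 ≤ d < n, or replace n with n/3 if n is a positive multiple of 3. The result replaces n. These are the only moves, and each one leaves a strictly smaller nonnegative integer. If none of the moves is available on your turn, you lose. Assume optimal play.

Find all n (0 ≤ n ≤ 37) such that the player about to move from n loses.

0, 1, 4, 7, 9, 11, 13, 15, 17, 19, 23, 25, 28, 31, 36

Label each position W (a win for the player to move) or L (a loss). A position with no legal move is L; any other position is W exactly when some move reaches an L, and L when every move reaches a W.
n=0: no move → L
n=1: no move → L
n=2: reaches L-position 1 → W
n=3: reaches L-position 1 → W
n=4: only reaches 2(W), 3(W), all W → L
n=5: reaches L-position 4 → W
n=6: reaches L-position 4 → W
n=7: only reaches 6(W), which is W → L
n=8: reaches L-position 4 → W
n=9: only reaches 3(W), 6(W), 8(W), all W → L
n=10: reaches L-position 9 → W
n=11: only reaches 10(W), which is W → L
n=12: reaches L-position 4 → W
n=13: only reaches 12(W), which is W → L
n=14: reaches L-position 7 → W
n=15: only reaches 5(W), 10(W), 12(W), 14(W), all W → L
n=16: reaches L-position 15 → W
n=17: only reaches 16(W), which is W → L
n=18: reaches L-position 9 → W
n=19: only reaches 18(W), which is W → L
n=20: reaches L-position 15 → W
n=21: reaches L-position 7 → W
n=22: reaches L-position 11 → W
n=23: only reaches 22(W), which is W → L
n=24: reaches L-position 23 → W
n=25: only reaches 20(W), 24(W), all W → L
n=26: reaches L-position 13 → W
n=27: reaches L-position 9 → W
n=28: only reaches 14(W), 21(W), 24(W), 26(W), 27(W), all W → L
n=29: reaches L-position 28 → W
n=30: reaches L-position 15 → W
n=31: only reaches 30(W), which is W → L
n=32: reaches L-position 28 → W
n=33: reaches L-position 11 → W
n=34: reaches L-position 17 → W
n=35: reaches L-position 28 → W
n=36: only reaches 12(W), 18(W), 24(W), 27(W), 30(W), 32(W), 33(W), 34(W), 35(W), all W → L
n=37: reaches L-position 36 → W
The losing starting values of n are exactly the entries labelled L in this table (15 of them).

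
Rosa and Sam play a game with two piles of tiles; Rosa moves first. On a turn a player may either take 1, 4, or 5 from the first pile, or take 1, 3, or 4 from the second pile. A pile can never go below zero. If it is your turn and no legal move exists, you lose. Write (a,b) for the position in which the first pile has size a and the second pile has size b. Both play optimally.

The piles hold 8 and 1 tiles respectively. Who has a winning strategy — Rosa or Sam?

Rosa wins.

Classify positions by backward induction: terminal positions (no move available) are L. From any other position, the mover wins iff some move reaches an L.
No move ever increases a pile, so every position that can arise here has a ≤ 8 and b ≤ 1; it is enough to label the cells with 0 ≤ a ≤ 8 and 0 ≤ b ≤ 1.
Every move lowers a or b (never raises either), so fill the grid row by row in increasing a, and left to right within a row: each cell's successors are then already labelled.
      b=0  b=1
a=0:    L    W
a=1:    W    L
a=2:    L    W
a=3:    W    L
a=4:    W    W
a=5:    W    W
a=6:    W    W
a=7:    W    W
a=8:    L    W
Cells with no legal move (terminal, hence L): (0,0).
The remaining L cells, each justified by listing all of its moves:
(1,1): moves to (0,1)(W), (1,0)(W); every one is W ⇒ L
(2,0): the only move is to (1,0)(W), a W ⇒ L
(3,1): moves to (2,1)(W), (3,0)(W); every one is W ⇒ L
(8,0): moves to (7,0)(W), (4,0)(W), (3,0)(W); every one is W ⇒ L
Every other cell has at least one move into one of the L cells above, so it is W.
From (8,1) Rosa can move to (3,1), reaching an L position.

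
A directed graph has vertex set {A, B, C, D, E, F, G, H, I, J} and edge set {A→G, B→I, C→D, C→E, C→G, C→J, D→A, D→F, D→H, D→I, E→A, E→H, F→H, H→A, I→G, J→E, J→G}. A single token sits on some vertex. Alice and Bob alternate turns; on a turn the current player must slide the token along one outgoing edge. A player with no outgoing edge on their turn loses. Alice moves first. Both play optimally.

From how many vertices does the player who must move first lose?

3

Use the standard recursion: the mover loses at a terminal position; elsewhere, the mover wins exactly when some move hands the opponent an L position.
Every edge goes from a vertex to one that appears earlier in the order G, A, H, E, I, J, F, D, B, C, so processing vertices in that order labels each vertex after all of its successors.
G: no outgoing edge → L
A: W (go to G, an L position)
H: L (sole option A(W) is W)
E: W (go to H, an L position)
I: W (go to G, an L position)
J: W (go to G, an L position)
F: W (go to H, an L position)
D: W (go to H, an L position)
B: L (sole option I(W) is W)
C: W (go to G, an L position)
The L vertices are B, G, H; that is 3 in all.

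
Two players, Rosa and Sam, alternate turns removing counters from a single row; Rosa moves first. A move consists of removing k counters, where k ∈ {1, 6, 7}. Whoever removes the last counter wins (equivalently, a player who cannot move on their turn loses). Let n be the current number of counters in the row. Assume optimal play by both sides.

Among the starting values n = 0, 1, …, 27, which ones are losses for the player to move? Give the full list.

0, 2, 4, 12, 14, 16, 24, 26

Label each position W (a win for the player to move) or L (a loss). A position with no legal move is L; any other position is W exactly when some move reaches an L, and L when every move reaches a W.
n=0: no move → L
n=1: W (go to 0, an L position)
n=2: L (sole option 1(W) is W)
n=3: W (go to 2, an L position)
n=4: L (sole option 3(W) is W)
n=5: W (go to 4, an L position)
n=6: W (go to 0, an L position)
n=7: W (go to 0, an L position)
n=8: W (go to 2, an L position)
n=9: W (go to 2, an L position)
n=10: W (go to 4, an L position)
n=11: W (go to 4, an L position)
n=12: L (options 11(W), 6(W), 5(W) are all W)
n=13: W (go to 12, an L position)
n=14: L (options 13(W), 8(W), 7(W) are all W)
n=15: W (go to 14, an L position)
n=16: L (options 15(W), 10(W), 9(W) are all W)
n=17: W (go to 16, an L position)
n=18: W (go to 12, an L position)
n=19: W (go to 12, an L position)
n=20: W (go to 14, an L position)
n=21: W (go to 14, an L position)
n=22: W (go to 16, an L position)
n=23: W (go to 16, an L position)
n=24: L (options 23(W), 18(W), 17(W) are all W)
n=25: W (go to 24, an L position)
n=26: L (options 25(W), 20(W), 19(W) are all W)
n=27: W (go to 26, an L position)
The losing starting values of n are exactly the entries labelled L in this table (8 of them).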